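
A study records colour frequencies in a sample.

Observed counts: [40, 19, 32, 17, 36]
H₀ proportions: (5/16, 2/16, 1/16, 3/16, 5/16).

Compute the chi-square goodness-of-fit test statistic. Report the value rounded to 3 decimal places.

n = 144; E_i = n·p_i = [45.00, 18.00, 9.00, 27.00, 45.00]
χ² = (40−45.00)²/45.00 + (19−18.00)²/18.00 + (32−9.00)²/9.00 + (17−27.00)²/27.00 + (36−45.00)²/45.00 = 64.8926
df = 4

test statistic = 64.893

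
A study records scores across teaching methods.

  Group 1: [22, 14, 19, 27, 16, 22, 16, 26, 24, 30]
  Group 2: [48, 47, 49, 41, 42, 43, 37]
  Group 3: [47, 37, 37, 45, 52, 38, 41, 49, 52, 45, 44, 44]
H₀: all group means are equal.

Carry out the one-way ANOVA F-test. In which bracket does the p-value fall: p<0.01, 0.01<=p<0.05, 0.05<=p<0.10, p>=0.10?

Group means [21.60, 43.86, 44.25], grand mean 36.345
SSB = Σnᵢ(x̄ᵢ−x̄)² = 3319.045; SSW = ΣΣ(x−x̄ᵢ)² = 671.507
MSB = 3319.045/2 = 1659.5223; MSW = 671.507/26 = 25.8272
F = MSB/MSW = 64.2548
df = (2, 26)
p-value (upper-tail) = 0.00000
→ bracket: p<0.01

p-value bracket: p<0.01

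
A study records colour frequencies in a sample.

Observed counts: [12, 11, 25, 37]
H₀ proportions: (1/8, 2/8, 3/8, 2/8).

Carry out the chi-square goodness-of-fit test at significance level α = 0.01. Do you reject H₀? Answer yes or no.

n = 85; E_i = n·p_i = [10.62, 21.25, 31.88, 21.25]
χ² = (12−10.62)²/10.62 + (11−21.25)²/21.25 + (25−31.88)²/31.88 + (37−21.25)²/21.25 = 18.2784
df = 3
p-value (upper-tail) = 0.00039
At α=0.01: p < α → reject H₀

reject H₀: yes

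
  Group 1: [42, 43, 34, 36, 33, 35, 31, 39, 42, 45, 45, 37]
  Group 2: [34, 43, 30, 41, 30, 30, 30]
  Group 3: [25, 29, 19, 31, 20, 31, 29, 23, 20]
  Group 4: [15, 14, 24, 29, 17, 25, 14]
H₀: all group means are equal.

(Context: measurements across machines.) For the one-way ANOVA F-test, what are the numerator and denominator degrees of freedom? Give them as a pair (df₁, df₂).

k = 4 groups, N = 35 total
df = (k−1, N−k) = (4−1, 35−4) = (3, 31)

degrees of freedom = [3, 31]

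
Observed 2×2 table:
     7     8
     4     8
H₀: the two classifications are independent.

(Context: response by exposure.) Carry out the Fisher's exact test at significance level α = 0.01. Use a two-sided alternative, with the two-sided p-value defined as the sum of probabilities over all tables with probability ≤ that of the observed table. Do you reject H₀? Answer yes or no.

Margins: r₁=15, r₂=12, c₁=11, c₂=16, n=27
p_obs = C(15,7)·C(12,4)/C(27,11); sum pmf over tables with pmf ≤ p_obs
p-value (two-sided) = 0.69597
At α=0.01: p ≥ α → fail to reject H₀

reject H₀: no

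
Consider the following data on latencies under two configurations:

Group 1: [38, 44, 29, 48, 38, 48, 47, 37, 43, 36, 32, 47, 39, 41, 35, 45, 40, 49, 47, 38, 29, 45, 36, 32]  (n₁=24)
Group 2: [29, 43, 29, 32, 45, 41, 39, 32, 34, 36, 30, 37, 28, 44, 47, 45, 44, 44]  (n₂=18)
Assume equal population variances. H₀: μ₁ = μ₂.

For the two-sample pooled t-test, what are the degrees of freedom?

df = n₁ + n₂ − 2 = 24 + 18 − 2 = 40

degrees of freedom = 40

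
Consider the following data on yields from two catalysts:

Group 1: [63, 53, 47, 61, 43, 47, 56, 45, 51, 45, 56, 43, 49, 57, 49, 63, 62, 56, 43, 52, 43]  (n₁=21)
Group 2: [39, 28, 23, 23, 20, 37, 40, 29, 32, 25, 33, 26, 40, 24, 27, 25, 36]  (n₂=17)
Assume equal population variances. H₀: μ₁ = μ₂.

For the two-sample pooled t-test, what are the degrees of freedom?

degrees of freedom = 36

df = n₁ + n₂ − 2 = 21 + 17 − 2 = 36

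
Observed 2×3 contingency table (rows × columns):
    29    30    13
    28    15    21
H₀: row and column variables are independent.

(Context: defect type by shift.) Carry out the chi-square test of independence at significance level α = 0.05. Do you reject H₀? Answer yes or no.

reject H₀: yes

Row totals [72, 64], col totals [57, 45, 34], n=136
χ² = (29−30.18)²/30.18 + (30−23.82)²/23.82 + (13−18.00)²/18.00 + (28−26.82)²/26.82 + (15−21.18)²/21.18 + (21−16.00)²/16.00 = 6.4516
df = 2
p-value (upper-tail) = 0.03972
At α=0.05: p < α → reject H₀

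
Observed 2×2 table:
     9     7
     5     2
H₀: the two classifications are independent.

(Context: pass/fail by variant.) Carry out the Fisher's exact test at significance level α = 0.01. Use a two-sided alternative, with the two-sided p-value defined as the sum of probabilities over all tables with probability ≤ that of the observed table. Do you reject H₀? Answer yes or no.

Margins: r₁=16, r₂=7, c₁=14, c₂=9, n=23
p_obs = C(16,9)·C(7,5)/C(23,14); sum pmf over tables with pmf ≤ p_obs
p-value (two-sided) = 0.65702
At α=0.01: p ≥ α → fail to reject H₀

reject H₀: no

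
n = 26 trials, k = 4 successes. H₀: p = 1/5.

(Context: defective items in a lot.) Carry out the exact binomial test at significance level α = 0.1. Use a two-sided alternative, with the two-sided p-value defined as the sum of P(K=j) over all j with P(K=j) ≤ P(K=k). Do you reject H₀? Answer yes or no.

reject H₀: no

Exact binomial: n=26, k=4, p₀=1/5=0.2000
P(X=j) = C(n,j)·p₀^j·(1−p₀)^(n−j); p = Σ P(X=j) over j with P(X=j) ≤ P(X=4)
p-value (two-sided) = 0.80585
At α=0.1: p ≥ α → fail to reject H₀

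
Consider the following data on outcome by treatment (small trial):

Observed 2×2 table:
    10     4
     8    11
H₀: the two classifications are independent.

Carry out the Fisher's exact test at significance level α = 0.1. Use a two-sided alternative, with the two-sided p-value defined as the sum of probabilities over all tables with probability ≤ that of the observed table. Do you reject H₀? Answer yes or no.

reject H₀: no

Margins: r₁=14, r₂=19, c₁=18, c₂=15, n=33
p_obs = C(14,10)·C(19,8)/C(33,18); sum pmf over tables with pmf ≤ p_obs
p-value (two-sided) = 0.15821
At α=0.1: p ≥ α → fail to reject H₀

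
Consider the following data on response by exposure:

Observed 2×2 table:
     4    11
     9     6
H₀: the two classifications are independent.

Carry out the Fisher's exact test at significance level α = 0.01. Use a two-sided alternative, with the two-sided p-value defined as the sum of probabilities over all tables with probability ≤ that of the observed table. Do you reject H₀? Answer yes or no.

Margins: r₁=15, r₂=15, c₁=13, c₂=17, n=30
p_obs = C(15,4)·C(15,9)/C(30,13); sum pmf over tables with pmf ≤ p_obs
p-value (two-sided) = 0.13942
At α=0.01: p ≥ α → fail to reject H₀

reject H₀: no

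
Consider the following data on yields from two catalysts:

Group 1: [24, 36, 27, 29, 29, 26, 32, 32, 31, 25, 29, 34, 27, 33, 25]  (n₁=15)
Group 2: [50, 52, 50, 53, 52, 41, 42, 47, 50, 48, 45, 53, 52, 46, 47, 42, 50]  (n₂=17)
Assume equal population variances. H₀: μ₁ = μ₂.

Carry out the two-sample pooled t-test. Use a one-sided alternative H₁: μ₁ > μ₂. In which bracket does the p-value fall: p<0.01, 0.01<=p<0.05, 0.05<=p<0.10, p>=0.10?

x̄₁=29.267, s₁=3.634, n₁=15
x̄₂=48.235, s₂=3.945, n₂=17
s_p² = [14·3.634² + 16·3.945²]/30 = 14.4664
SE = √(s_p²·(1/15+1/17)) = 1.3474
t = (29.267−48.235)/1.3474 = -14.0783
df = 30
p-value (one-sided, H₁ greater) = 1.00000
→ bracket: p>=0.10

p-value bracket: p>=0.10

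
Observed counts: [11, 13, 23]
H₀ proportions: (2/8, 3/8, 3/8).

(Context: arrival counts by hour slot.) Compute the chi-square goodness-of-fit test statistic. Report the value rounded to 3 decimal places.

test statistic = 2.901

n = 47; E_i = n·p_i = [11.75, 17.62, 17.62]
χ² = (11−11.75)²/11.75 + (13−17.62)²/17.62 + (23−17.62)²/17.62 = 2.9007
df = 2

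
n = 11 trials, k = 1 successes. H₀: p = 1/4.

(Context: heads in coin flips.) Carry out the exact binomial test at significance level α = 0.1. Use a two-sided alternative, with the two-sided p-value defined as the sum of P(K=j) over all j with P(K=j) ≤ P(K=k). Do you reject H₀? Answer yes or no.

reject H₀: no

Exact binomial: n=11, k=1, p₀=1/4=0.2500
P(X=j) = C(n,j)·p₀^j·(1−p₀)^(n−j); p = Σ P(X=j) over j with P(X=j) ≤ P(X=1)
p-value (two-sided) = 0.31172
At α=0.1: p ≥ α → fail to reject H₀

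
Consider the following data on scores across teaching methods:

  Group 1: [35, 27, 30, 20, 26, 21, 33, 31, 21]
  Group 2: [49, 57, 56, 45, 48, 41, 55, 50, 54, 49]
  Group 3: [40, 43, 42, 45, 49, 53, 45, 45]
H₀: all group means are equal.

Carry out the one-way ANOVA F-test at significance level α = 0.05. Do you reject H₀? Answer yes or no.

Group means [27.11, 50.40, 45.25], grand mean 41.111
SSB = Σnᵢ(x̄ᵢ−x̄)² = 2763.878; SSW = ΣΣ(x−x̄ᵢ)² = 600.789
MSB = 2763.878/2 = 1381.9389; MSW = 600.789/24 = 25.0329
F = MSB/MSW = 55.2050
df = (2, 24)
p-value (upper-tail) = 0.00000
At α=0.05: p < α → reject H₀

reject H₀: yes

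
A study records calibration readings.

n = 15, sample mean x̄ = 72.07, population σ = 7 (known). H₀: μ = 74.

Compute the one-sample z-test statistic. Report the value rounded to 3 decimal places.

SE = σ/√n = 7/√15 = 1.8074
z = (x̄−μ₀)/SE = (72.07−74)/1.8074 = -1.0678

test statistic = -1.068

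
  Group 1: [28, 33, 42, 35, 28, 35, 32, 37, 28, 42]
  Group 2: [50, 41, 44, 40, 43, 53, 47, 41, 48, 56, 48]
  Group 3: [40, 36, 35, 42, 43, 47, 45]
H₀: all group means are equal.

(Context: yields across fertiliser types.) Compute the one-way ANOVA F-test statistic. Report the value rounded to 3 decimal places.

Group means [34.00, 46.45, 41.14], grand mean 40.679
SSB = Σnᵢ(x̄ᵢ−x̄)² = 814.523; SSW = ΣΣ(x−x̄ᵢ)² = 641.584
MSB = 814.523/2 = 407.2614; MSW = 641.584/25 = 25.6634
F = MSB/MSW = 15.8694
df = (2, 25)

test statistic = 15.869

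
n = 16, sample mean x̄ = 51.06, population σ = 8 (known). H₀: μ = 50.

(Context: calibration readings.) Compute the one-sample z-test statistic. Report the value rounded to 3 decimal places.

SE = σ/√n = 8/√16 = 2.0000
z = (x̄−μ₀)/SE = (51.06−50)/2.0000 = 0.5300

test statistic = 0.530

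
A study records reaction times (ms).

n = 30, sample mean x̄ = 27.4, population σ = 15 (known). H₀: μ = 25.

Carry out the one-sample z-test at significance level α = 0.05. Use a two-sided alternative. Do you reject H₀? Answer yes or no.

reject H₀: no

SE = σ/√n = 15/√30 = 2.7386
z = (x̄−μ₀)/SE = (27.4−25)/2.7386 = 0.8764
p-value (two-sided) = 0.38084
At α=0.05: p ≥ α → fail to reject H₀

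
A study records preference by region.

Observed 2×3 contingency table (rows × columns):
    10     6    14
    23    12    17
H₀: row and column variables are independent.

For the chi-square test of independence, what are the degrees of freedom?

degrees of freedom = 2

df = (r−1)(c−1) = (2−1)·(3−1) = 2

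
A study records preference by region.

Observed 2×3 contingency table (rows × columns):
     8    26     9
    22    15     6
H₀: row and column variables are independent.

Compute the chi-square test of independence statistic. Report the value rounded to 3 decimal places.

test statistic = 10.085

Row totals [43, 43], col totals [30, 41, 15], n=86
χ² = (8−15.00)²/15.00 + (26−20.50)²/20.50 + (9−7.50)²/7.50 + (22−15.00)²/15.00 + (15−20.50)²/20.50 + (6−7.50)²/7.50 = 10.0846
df = 2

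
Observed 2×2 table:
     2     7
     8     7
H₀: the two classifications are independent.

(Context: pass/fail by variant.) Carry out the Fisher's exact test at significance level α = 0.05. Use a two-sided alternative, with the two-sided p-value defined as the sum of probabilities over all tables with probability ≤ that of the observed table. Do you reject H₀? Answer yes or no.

reject H₀: no

Margins: r₁=9, r₂=15, c₁=10, c₂=14, n=24
p_obs = C(9,2)·C(15,8)/C(24,10); sum pmf over tables with pmf ≤ p_obs
p-value (two-sided) = 0.20992
At α=0.05: p ≥ α → fail to reject H₀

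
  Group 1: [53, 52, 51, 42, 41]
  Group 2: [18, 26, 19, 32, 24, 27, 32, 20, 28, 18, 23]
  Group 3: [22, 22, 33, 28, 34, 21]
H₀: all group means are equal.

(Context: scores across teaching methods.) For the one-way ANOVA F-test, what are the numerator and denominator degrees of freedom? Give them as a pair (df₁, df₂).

degrees of freedom = [2, 19]

k = 3 groups, N = 22 total
df = (k−1, N−k) = (3−1, 22−3) = (2, 19)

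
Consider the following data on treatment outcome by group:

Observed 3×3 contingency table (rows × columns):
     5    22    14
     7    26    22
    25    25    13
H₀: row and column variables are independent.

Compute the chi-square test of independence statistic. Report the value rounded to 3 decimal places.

test statistic = 16.943

Row totals [41, 55, 63], col totals [37, 73, 49], n=159
χ² = (5−9.54)²/9.54 + (22−18.82)²/18.82 + (14−12.64)²/12.64 + (7−12.80)²/12.80 + (26−25.25)²/25.25 + (22−16.95)²/16.95 + (25−14.66)²/14.66 + (25−28.92)²/28.92 + (13−19.42)²/19.42 = 16.9431
df = 4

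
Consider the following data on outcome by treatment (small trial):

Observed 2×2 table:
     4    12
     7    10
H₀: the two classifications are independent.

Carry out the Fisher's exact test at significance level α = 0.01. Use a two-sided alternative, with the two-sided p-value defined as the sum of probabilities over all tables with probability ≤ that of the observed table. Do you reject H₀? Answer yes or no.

reject H₀: no

Margins: r₁=16, r₂=17, c₁=11, c₂=22, n=33
p_obs = C(16,4)·C(17,7)/C(33,11); sum pmf over tables with pmf ≤ p_obs
p-value (two-sided) = 0.46464
At α=0.01: p ≥ α → fail to reject H₀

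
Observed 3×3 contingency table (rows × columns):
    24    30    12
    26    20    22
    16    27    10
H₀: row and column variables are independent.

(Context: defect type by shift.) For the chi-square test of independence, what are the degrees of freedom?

degrees of freedom = 4

df = (r−1)(c−1) = (3−1)·(3−1) = 4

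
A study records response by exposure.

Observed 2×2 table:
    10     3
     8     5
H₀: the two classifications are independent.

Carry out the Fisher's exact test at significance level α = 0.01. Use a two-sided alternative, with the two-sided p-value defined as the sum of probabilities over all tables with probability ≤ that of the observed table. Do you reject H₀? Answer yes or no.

Margins: r₁=13, r₂=13, c₁=18, c₂=8, n=26
p_obs = C(13,10)·C(13,8)/C(26,18); sum pmf over tables with pmf ≤ p_obs
p-value (two-sided) = 0.67277
At α=0.01: p ≥ α → fail to reject H₀

reject H₀: no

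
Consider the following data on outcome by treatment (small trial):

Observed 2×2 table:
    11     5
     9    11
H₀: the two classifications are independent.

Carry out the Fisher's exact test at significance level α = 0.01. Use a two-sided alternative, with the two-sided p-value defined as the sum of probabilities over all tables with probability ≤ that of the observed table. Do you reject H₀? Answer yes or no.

Margins: r₁=16, r₂=20, c₁=20, c₂=16, n=36
p_obs = C(16,11)·C(20,9)/C(36,20); sum pmf over tables with pmf ≤ p_obs
p-value (two-sided) = 0.19141
At α=0.01: p ≥ α → fail to reject H₀

reject H₀: no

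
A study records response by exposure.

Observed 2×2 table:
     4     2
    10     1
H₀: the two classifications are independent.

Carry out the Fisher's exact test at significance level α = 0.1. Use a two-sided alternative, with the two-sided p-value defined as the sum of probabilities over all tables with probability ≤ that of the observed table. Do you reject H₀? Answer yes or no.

Margins: r₁=6, r₂=11, c₁=14, c₂=3, n=17
p_obs = C(6,4)·C(11,10)/C(17,14); sum pmf over tables with pmf ≤ p_obs
p-value (two-sided) = 0.51471
At α=0.1: p ≥ α → fail to reject H₀

reject H₀: no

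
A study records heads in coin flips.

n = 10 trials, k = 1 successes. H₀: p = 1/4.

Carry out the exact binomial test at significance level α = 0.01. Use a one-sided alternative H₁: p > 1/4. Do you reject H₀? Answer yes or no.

Exact binomial: n=10, k=1, p₀=1/4=0.2500
P(X≥1) from Σ C(n,i)·p₀^i·(1−p₀)^(n−i)
p-value (one-sided, H₁ greater) = 0.94369
At α=0.01: p ≥ α → fail to reject H₀

reject H₀: no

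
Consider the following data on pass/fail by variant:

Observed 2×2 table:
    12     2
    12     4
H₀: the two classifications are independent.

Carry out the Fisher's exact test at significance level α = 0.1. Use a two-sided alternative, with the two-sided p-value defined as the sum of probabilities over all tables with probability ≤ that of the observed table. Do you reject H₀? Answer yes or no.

Margins: r₁=14, r₂=16, c₁=24, c₂=6, n=30
p_obs = C(14,12)·C(16,12)/C(30,24); sum pmf over tables with pmf ≤ p_obs
p-value (two-sided) = 0.65670
At α=0.1: p ≥ α → fail to reject H₀

reject H₀: no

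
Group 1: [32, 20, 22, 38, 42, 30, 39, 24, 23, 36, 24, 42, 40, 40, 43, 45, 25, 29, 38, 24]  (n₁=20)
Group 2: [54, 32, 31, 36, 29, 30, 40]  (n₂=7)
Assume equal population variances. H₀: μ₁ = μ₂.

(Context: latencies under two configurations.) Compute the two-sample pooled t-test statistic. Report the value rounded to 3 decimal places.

x̄₁=32.800, s₁=8.339, n₁=20
x̄₂=36.000, s₂=8.813, n₂=7
s_p² = [19·8.339² + 6·8.813²]/25 = 71.4880
SE = √(s_p²·(1/20+1/7)) = 3.7131
t = (32.800−36.000)/3.7131 = -0.8618
df = 25

test statistic = -0.862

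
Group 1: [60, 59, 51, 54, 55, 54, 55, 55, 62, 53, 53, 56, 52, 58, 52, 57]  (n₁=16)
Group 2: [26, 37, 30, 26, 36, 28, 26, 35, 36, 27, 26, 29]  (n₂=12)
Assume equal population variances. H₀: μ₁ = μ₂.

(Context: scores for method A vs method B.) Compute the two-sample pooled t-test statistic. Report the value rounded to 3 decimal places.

test statistic = 17.512

x̄₁=55.375, s₁=3.117, n₁=16
x̄₂=30.167, s₂=4.509, n₂=12
s_p² = [15·3.117² + 11·4.509²]/26 = 14.2083
SE = √(s_p²·(1/16+1/12)) = 1.4395
t = (55.375−30.167)/1.4395 = 17.5123
df = 26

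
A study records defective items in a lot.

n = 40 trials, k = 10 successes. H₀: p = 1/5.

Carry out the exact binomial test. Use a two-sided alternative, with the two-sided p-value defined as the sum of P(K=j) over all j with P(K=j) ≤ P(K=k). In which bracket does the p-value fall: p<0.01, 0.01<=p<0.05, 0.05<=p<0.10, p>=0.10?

p-value bracket: p>=0.10

Exact binomial: n=40, k=10, p₀=1/5=0.2000
P(X=j) = C(n,j)·p₀^j·(1−p₀)^(n−j); p = Σ P(X=j) over j with P(X=j) ≤ P(X=10)
p-value (two-sided) = 0.42955
→ bracket: p>=0.10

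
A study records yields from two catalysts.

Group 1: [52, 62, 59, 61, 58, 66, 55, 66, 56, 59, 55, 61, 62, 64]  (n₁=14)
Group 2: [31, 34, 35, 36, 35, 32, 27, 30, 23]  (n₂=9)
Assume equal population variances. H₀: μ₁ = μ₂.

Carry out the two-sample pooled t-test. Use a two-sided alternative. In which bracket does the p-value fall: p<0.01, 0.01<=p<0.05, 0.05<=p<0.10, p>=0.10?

x̄₁=59.714, s₁=4.232, n₁=14
x̄₂=31.444, s₂=4.275, n₂=9
s_p² = [13·4.232² + 8·4.275²]/21 = 18.0514
SE = √(s_p²·(1/14+1/9)) = 1.8152
t = (59.714−31.444)/1.8152 = 15.5736
df = 21
p-value (two-sided) = 0.00000
→ bracket: p<0.01

p-value bracket: p<0.01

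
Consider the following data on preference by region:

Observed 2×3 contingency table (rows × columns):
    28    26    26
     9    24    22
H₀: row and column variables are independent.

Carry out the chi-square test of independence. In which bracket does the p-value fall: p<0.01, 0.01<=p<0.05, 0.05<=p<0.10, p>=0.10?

p-value bracket: 0.05<=p<0.10

Row totals [80, 55], col totals [37, 50, 48], n=135
χ² = (28−21.93)²/21.93 + (26−29.63)²/29.63 + (26−28.44)²/28.44 + (9−15.07)²/15.07 + (24−20.37)²/20.37 + (22−19.56)²/19.56 = 5.7372
df = 2
p-value (upper-tail) = 0.05678
→ bracket: 0.05<=p<0.10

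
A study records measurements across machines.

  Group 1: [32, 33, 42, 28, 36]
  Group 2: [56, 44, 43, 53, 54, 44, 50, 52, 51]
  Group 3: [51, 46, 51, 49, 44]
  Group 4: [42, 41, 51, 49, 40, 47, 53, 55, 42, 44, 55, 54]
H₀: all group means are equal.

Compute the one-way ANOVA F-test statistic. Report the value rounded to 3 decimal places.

Group means [34.20, 49.67, 48.20, 47.75], grand mean 46.194
SSB = Σnᵢ(x̄ᵢ−x̄)² = 876.989; SSW = ΣΣ(x−x̄ᵢ)² = 703.850
MSB = 876.989/3 = 292.3296; MSW = 703.850/27 = 26.0685
F = MSB/MSW = 11.2139
df = (3, 27)

test statistic = 11.214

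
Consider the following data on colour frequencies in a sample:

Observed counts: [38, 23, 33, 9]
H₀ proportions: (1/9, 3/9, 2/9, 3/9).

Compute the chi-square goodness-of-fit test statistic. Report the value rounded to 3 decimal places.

test statistic = 88.519

n = 103; E_i = n·p_i = [11.44, 34.33, 22.89, 34.33]
χ² = (38−11.44)²/11.44 + (23−34.33)²/34.33 + (33−22.89)²/22.89 + (9−34.33)²/34.33 = 88.5194
df = 3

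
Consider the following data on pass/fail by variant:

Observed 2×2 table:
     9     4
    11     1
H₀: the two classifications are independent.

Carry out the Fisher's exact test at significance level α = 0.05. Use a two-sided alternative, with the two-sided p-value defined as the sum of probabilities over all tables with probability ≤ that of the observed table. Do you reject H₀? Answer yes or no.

reject H₀: no

Margins: r₁=13, r₂=12, c₁=20, c₂=5, n=25
p_obs = C(13,9)·C(12,11)/C(25,20); sum pmf over tables with pmf ≤ p_obs
p-value (two-sided) = 0.32174
At α=0.05: p ≥ α → fail to reject H₀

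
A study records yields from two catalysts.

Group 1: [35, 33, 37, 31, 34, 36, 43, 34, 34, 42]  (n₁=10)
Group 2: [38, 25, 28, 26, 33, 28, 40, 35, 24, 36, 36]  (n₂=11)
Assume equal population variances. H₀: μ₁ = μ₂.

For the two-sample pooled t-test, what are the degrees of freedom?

df = n₁ + n₂ − 2 = 10 + 11 − 2 = 19

degrees of freedom = 19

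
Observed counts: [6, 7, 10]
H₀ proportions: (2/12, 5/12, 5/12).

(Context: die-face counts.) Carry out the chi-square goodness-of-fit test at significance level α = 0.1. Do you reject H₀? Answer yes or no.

n = 23; E_i = n·p_i = [3.83, 9.58, 9.58]
χ² = (6−3.83)²/3.83 + (7−9.58)²/9.58 + (10−9.58)²/9.58 = 1.9391
df = 2
p-value (upper-tail) = 0.37925
At α=0.1: p ≥ α → fail to reject H₀

reject H₀: no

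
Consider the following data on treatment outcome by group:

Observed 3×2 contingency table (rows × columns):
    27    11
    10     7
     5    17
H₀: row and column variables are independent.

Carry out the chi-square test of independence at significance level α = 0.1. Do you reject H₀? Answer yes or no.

reject H₀: yes

Row totals [38, 17, 22], col totals [42, 35], n=77
χ² = (27−20.73)²/20.73 + (11−17.27)²/17.27 + (10−9.27)²/9.27 + (7−7.73)²/7.73 + (5−12.00)²/12.00 + (17−10.00)²/10.00 = 13.2851
df = 2
p-value (upper-tail) = 0.00130
At α=0.1: p < α → reject H₀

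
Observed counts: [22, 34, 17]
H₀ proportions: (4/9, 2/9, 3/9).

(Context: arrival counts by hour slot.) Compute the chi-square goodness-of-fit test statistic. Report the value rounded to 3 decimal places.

n = 73; E_i = n·p_i = [32.44, 16.22, 24.33]
χ² = (22−32.44)²/32.44 + (34−16.22)²/16.22 + (17−24.33)²/24.33 = 25.0548
df = 2

test statistic = 25.055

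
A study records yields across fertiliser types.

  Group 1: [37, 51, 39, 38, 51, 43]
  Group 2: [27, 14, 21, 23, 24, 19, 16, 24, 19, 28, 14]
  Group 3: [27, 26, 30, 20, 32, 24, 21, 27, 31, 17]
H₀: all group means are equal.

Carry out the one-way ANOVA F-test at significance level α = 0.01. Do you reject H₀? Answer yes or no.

Group means [43.17, 20.82, 25.50], grand mean 27.519
SSB = Σnᵢ(x̄ᵢ−x̄)² = 2003.771; SSW = ΣΣ(x−x̄ᵢ)² = 664.970
MSB = 2003.771/2 = 1001.8855; MSW = 664.970/24 = 27.7071
F = MSB/MSW = 36.1599
df = (2, 24)
p-value (upper-tail) = 0.00000
At α=0.01: p < α → reject H₀

reject H₀: yes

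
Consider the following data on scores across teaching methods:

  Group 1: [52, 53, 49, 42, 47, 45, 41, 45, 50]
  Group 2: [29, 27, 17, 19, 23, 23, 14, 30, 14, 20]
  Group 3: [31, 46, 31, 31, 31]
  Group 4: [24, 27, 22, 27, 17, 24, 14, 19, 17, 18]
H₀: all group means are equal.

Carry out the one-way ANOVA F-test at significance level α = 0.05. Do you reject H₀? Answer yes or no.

Group means [47.11, 21.60, 34.00, 20.90], grand mean 29.971
SSB = Σnᵢ(x̄ᵢ−x̄)² = 4248.782; SSW = ΣΣ(x−x̄ᵢ)² = 812.189
MSB = 4248.782/3 = 1416.2606; MSW = 812.189/30 = 27.0730
F = MSB/MSW = 52.3127
df = (3, 30)
p-value (upper-tail) = 0.00000
At α=0.05: p < α → reject H₀

reject H₀: yes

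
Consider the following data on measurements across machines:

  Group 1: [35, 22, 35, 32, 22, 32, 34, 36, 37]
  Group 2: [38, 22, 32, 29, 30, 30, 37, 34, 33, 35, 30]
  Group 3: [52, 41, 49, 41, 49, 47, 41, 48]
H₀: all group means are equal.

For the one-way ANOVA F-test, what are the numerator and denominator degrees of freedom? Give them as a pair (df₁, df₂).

degrees of freedom = [2, 25]

k = 3 groups, N = 28 total
df = (k−1, N−k) = (3−1, 28−3) = (2, 25)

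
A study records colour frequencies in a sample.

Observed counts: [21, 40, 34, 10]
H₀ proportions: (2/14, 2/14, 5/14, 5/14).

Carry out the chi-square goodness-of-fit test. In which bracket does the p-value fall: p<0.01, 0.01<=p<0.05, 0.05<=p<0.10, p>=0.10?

p-value bracket: p<0.01

n = 105; E_i = n·p_i = [15.00, 15.00, 37.50, 37.50]
χ² = (21−15.00)²/15.00 + (40−15.00)²/15.00 + (34−37.50)²/37.50 + (10−37.50)²/37.50 = 64.5600
df = 3
p-value (upper-tail) = 0.00000
→ bracket: p<0.01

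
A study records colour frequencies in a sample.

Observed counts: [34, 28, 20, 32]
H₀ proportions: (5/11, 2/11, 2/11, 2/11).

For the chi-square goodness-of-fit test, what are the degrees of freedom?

degrees of freedom = 3

df = k − 1 = 4 − 1 = 3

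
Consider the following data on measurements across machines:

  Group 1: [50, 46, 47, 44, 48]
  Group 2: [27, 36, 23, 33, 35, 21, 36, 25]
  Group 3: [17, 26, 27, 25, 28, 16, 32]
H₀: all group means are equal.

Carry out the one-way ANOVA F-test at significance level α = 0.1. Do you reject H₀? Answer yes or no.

reject H₀: yes

Group means [47.00, 29.50, 24.43], grand mean 32.100
SSB = Σnᵢ(x̄ᵢ−x̄)² = 1576.086; SSW = ΣΣ(x−x̄ᵢ)² = 493.714
MSB = 1576.086/2 = 788.0429; MSW = 493.714/17 = 29.0420
F = MSB/MSW = 27.1346
df = (2, 17)
p-value (upper-tail) = 0.00001
At α=0.1: p < α → reject H₀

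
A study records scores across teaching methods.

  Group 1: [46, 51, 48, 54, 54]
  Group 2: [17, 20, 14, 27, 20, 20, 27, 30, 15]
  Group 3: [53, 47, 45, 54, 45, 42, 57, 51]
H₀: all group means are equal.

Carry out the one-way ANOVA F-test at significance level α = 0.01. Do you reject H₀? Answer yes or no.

Group means [50.60, 21.11, 49.25], grand mean 38.045
SSB = Σnᵢ(x̄ᵢ−x̄)² = 4373.366; SSW = ΣΣ(x−x̄ᵢ)² = 501.589
MSB = 4373.366/2 = 2186.6828; MSW = 501.589/19 = 26.3994
F = MSB/MSW = 82.8307
df = (2, 19)
p-value (upper-tail) = 0.00000
At α=0.01: p < α → reject H₀

reject H₀: yes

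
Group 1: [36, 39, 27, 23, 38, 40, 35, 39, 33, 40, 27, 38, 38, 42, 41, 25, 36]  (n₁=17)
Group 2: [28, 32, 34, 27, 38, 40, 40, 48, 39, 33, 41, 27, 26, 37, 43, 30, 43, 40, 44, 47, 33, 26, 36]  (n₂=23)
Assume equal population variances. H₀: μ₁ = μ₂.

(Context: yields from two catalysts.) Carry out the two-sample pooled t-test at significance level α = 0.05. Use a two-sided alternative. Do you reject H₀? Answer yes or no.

x̄₁=35.118, s₁=5.978, n₁=17
x̄₂=36.174, s₂=6.787, n₂=23
s_p² = [16·5.978² + 22·6.787²]/38 = 41.7123
SE = √(s_p²·(1/17+1/23)) = 2.0657
t = (35.118−36.174)/2.0657 = -0.5113
df = 38
p-value (two-sided) = 0.61208
At α=0.05: p ≥ α → fail to reject H₀

reject H₀: no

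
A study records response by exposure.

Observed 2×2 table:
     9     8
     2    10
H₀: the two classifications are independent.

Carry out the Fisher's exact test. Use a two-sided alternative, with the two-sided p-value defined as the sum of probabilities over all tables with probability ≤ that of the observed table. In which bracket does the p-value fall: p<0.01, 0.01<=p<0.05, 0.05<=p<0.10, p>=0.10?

p-value bracket: 0.05<=p<0.10

Margins: r₁=17, r₂=12, c₁=11, c₂=18, n=29
p_obs = C(17,9)·C(12,2)/C(29,11); sum pmf over tables with pmf ≤ p_obs
p-value (two-sided) = 0.06411
→ bracket: 0.05<=p<0.10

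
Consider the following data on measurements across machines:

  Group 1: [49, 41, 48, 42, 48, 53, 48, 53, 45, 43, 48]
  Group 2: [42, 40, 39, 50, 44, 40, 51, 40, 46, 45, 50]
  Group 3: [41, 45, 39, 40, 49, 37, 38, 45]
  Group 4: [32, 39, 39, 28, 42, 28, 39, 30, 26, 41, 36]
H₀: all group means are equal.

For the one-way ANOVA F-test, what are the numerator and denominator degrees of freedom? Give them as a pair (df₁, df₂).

k = 4 groups, N = 41 total
df = (k−1, N−k) = (4−1, 41−4) = (3, 37)

degrees of freedom = [3, 37]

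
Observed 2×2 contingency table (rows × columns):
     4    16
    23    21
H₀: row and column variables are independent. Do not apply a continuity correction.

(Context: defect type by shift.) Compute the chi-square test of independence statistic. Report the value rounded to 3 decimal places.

Row totals [20, 44], col totals [27, 37], n=64
χ² = (4−8.44)²/8.44 + (16−11.56)²/11.56 + (23−18.56)²/18.56 + (21−25.44)²/25.44 = 5.8718
df = 1

test statistic = 5.872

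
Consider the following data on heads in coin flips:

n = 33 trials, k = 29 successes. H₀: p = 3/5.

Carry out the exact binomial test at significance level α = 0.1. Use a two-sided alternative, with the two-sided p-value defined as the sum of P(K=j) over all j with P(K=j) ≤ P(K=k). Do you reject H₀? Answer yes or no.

reject H₀: yes

Exact binomial: n=33, k=29, p₀=3/5=0.6000
P(X=j) = C(n,j)·p₀^j·(1−p₀)^(n−j); p = Σ P(X=j) over j with P(X=j) ≤ P(X=29)
p-value (two-sided) = 0.00062
At α=0.1: p < α → reject H₀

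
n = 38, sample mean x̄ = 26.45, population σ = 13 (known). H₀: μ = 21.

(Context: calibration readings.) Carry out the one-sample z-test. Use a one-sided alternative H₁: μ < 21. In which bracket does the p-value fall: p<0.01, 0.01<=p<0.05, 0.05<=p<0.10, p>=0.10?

SE = σ/√n = 13/√38 = 2.1089
z = (x̄−μ₀)/SE = (26.45−21)/2.1089 = 2.5843
p-value (one-sided, H₁ less) = 0.99512
→ bracket: p>=0.10

p-value bracket: p>=0.10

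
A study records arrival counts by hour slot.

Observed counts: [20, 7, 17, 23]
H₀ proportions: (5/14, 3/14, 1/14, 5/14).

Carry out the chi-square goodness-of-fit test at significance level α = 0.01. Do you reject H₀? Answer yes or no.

n = 67; E_i = n·p_i = [23.93, 14.36, 4.79, 23.93]
χ² = (20−23.93)²/23.93 + (7−14.36)²/14.36 + (17−4.79)²/4.79 + (23−23.93)²/23.93 = 35.6249
df = 3
p-value (upper-tail) = 0.00000
At α=0.01: p < α → reject H₀

reject H₀: yes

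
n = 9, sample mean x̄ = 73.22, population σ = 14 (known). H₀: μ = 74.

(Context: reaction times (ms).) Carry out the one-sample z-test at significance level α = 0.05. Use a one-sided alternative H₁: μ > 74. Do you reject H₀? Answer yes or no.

reject H₀: no

SE = σ/√n = 14/√9 = 4.6667
z = (x̄−μ₀)/SE = (73.22−74)/4.6667 = -0.1671
p-value (one-sided, H₁ greater) = 0.56637
At α=0.05: p ≥ α → fail to reject H₀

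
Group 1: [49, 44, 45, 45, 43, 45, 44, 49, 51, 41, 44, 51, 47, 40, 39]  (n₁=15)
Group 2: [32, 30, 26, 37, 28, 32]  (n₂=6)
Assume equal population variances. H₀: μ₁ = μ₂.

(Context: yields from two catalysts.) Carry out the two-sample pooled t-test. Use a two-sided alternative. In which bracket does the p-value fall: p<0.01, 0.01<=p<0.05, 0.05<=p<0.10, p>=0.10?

x̄₁=45.133, s₁=3.701, n₁=15
x̄₂=30.833, s₂=3.817, n₂=6
s_p² = [14·3.701² + 5·3.817²]/19 = 13.9246
SE = √(s_p²·(1/15+1/6)) = 1.8025
t = (45.133−30.833)/1.8025 = 7.9334
df = 19
p-value (two-sided) = 0.00000
→ bracket: p<0.01

p-value bracket: p<0.01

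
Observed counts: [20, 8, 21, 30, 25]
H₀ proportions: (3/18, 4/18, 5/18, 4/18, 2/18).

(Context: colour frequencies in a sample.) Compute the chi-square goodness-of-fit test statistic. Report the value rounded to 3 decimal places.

n = 104; E_i = n·p_i = [17.33, 23.11, 28.89, 23.11, 11.56]
χ² = (20−17.33)²/17.33 + (8−23.11)²/23.11 + (21−28.89)²/28.89 + (30−23.11)²/23.11 + (25−11.56)²/11.56 = 30.1404
df = 4

test statistic = 30.140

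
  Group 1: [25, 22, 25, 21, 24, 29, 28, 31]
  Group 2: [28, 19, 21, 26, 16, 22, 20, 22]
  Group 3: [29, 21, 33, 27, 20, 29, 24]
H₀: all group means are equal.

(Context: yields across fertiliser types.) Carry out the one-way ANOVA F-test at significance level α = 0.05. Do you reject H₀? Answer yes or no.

reject H₀: no

Group means [25.62, 21.75, 26.14], grand mean 24.435
SSB = Σnᵢ(x̄ᵢ−x̄)² = 89.420; SSW = ΣΣ(x−x̄ᵢ)² = 318.232
MSB = 89.420/2 = 44.7100; MSW = 318.232/20 = 15.9116
F = MSB/MSW = 2.8099
df = (2, 20)
p-value (upper-tail) = 0.08405
At α=0.05: p ≥ α → fail to reject H₀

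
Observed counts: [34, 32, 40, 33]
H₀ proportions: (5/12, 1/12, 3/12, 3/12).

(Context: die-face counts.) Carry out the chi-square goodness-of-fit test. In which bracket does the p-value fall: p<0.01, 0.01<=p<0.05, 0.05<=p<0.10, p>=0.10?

n = 139; E_i = n·p_i = [57.92, 11.58, 34.75, 34.75]
χ² = (34−57.92)²/57.92 + (32−11.58)²/11.58 + (40−34.75)²/34.75 + (33−34.75)²/34.75 = 46.7439
df = 3
p-value (upper-tail) = 0.00000
→ bracket: p<0.01

p-value bracket: p<0.01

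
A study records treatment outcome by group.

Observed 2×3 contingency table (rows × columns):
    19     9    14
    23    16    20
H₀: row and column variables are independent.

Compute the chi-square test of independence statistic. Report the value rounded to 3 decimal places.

test statistic = 0.554

Row totals [42, 59], col totals [42, 25, 34], n=101
χ² = (19−17.47)²/17.47 + (9−10.40)²/10.40 + (14−14.14)²/14.14 + (23−24.53)²/24.53 + (16−14.60)²/14.60 + (20−19.86)²/19.86 = 0.5541
df = 2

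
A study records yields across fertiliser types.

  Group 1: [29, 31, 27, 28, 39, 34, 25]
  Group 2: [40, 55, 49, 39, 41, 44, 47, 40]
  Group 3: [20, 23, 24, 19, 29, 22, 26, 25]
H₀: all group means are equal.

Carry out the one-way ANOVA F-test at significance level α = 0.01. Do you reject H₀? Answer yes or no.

Group means [30.43, 44.38, 23.50], grand mean 32.870
SSB = Σnᵢ(x̄ᵢ−x̄)² = 1803.019; SSW = ΣΣ(x−x̄ᵢ)² = 429.589
MSB = 1803.019/2 = 901.5097; MSW = 429.589/20 = 21.4795
F = MSB/MSW = 41.9708
df = (2, 20)
p-value (upper-tail) = 0.00000
At α=0.01: p < α → reject H₀

reject H₀: yes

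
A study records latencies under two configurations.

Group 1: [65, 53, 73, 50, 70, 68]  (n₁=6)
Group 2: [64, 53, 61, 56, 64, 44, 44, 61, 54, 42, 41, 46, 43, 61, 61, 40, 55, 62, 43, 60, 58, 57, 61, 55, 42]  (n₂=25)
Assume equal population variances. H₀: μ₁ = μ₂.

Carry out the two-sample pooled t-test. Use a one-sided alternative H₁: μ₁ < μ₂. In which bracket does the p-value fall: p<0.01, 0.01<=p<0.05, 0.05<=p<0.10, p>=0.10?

x̄₁=63.167, s₁=9.453, n₁=6
x̄₂=53.120, s₂=8.457, n₂=25
s_p² = [5·9.453² + 24·8.457²]/29 = 74.6025
SE = √(s_p²·(1/6+1/25)) = 3.9266
t = (63.167−53.120)/3.9266 = 2.5586
df = 29
p-value (one-sided, H₁ less) = 0.99200
→ bracket: p>=0.10

p-value bracket: p>=0.10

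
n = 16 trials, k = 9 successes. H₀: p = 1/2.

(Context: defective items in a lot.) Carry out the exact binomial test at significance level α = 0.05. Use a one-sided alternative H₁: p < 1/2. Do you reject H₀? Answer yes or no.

Exact binomial: n=16, k=9, p₀=1/2=0.5000
P(X≤9) from Σ C(n,i)·p₀^i·(1−p₀)^(n−i)
p-value (one-sided, H₁ less) = 0.77275
At α=0.05: p ≥ α → fail to reject H₀

reject H₀: no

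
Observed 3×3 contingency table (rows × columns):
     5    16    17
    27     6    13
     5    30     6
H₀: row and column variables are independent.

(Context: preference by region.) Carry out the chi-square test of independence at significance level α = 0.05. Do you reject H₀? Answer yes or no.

reject H₀: yes

Row totals [38, 46, 41], col totals [37, 52, 36], n=125
χ² = (5−11.25)²/11.25 + (16−15.81)²/15.81 + (17−10.94)²/10.94 + (27−13.62)²/13.62 + (6−19.14)²/19.14 + (13−13.25)²/13.25 + (5−12.14)²/12.14 + (30−17.06)²/17.06 + (6−11.81)²/11.81 = 45.8781
df = 4
p-value (upper-tail) = 0.00000
At α=0.05: p < α → reject H₀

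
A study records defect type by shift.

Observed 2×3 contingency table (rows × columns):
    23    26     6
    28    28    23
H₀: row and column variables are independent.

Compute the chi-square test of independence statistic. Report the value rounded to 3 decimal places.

test statistic = 6.438

Row totals [55, 79], col totals [51, 54, 29], n=134
χ² = (23−20.93)²/20.93 + (26−22.16)²/22.16 + (6−11.90)²/11.90 + (28−30.07)²/30.07 + (28−31.84)²/31.84 + (23−17.10)²/17.10 = 6.4378
df = 2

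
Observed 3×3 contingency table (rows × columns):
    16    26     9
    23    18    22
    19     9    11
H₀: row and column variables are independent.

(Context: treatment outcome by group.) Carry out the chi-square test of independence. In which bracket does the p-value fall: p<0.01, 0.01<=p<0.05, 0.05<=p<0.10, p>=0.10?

Row totals [51, 63, 39], col totals [58, 53, 42], n=153
χ² = (16−19.33)²/19.33 + (26−17.67)²/17.67 + (9−14.00)²/14.00 + (23−23.88)²/23.88 + (18−21.82)²/21.82 + (22−17.29)²/17.29 + (19−14.78)²/14.78 + (9−13.51)²/13.51 + (11−10.71)²/10.71 = 10.9899
df = 4
p-value (upper-tail) = 0.02668
→ bracket: 0.01<=p<0.05

p-value bracket: 0.01<=p<0.05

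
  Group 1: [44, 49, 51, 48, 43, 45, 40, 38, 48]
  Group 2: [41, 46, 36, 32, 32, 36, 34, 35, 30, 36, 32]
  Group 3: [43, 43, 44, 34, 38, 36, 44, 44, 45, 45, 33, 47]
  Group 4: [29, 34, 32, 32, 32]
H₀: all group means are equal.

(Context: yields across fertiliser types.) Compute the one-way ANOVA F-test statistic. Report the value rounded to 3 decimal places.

Group means [45.11, 35.45, 41.33, 31.80], grand mean 39.216
SSB = Σnᵢ(x̄ᵢ−x̄)² = 797.187; SSW = ΣΣ(x−x̄ᵢ)² = 621.083
MSB = 797.187/3 = 265.7291; MSW = 621.083/33 = 18.8207
F = MSB/MSW = 14.1190
df = (3, 33)

test statistic = 14.119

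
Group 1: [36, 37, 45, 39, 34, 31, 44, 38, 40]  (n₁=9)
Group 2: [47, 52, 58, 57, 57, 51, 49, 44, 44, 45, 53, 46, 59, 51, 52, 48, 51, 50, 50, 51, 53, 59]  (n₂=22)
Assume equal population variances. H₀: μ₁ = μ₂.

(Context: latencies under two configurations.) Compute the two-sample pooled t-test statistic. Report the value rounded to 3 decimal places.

x̄₁=38.222, s₁=4.466, n₁=9
x̄₂=51.227, s₂=4.618, n₂=22
s_p² = [8·4.466² + 21·4.618²]/29 = 20.9455
SE = √(s_p²·(1/9+1/22)) = 1.8109
t = (38.222−51.227)/1.8109 = -7.1816
df = 29

test statistic = -7.182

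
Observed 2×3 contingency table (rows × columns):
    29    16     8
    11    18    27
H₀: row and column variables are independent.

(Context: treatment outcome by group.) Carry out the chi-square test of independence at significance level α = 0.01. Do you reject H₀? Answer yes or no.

reject H₀: yes

Row totals [53, 56], col totals [40, 34, 35], n=109
χ² = (29−19.45)²/19.45 + (16−16.53)²/16.53 + (8−17.02)²/17.02 + (11−20.55)²/20.55 + (18−17.47)²/17.47 + (27−17.98)²/17.98 = 18.4634
df = 2
p-value (upper-tail) = 0.00010
At α=0.01: p < α → reject H₀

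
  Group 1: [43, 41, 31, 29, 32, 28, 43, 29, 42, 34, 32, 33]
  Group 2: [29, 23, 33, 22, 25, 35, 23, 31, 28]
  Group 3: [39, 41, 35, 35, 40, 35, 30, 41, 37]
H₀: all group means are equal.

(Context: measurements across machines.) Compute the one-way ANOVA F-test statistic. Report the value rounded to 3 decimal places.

Group means [34.75, 27.67, 37.00], grand mean 33.300
SSB = Σnᵢ(x̄ᵢ−x̄)² = 434.050; SSW = ΣΣ(x−x̄ᵢ)² = 656.250
MSB = 434.050/2 = 217.0250; MSW = 656.250/27 = 24.3056
F = MSB/MSW = 8.9290
df = (2, 27)

test statistic = 8.929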